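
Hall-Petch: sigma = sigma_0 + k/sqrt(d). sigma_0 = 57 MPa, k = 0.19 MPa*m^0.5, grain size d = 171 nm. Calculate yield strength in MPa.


d = 171 nm = 1.71e-07 m
sqrt(d) = 0.0004135215
Hall-Petch contribution = k / sqrt(d) = 0.19 / 0.0004135215 = 459.5 MPa
sigma = sigma_0 + k/sqrt(d) = 57 + 459.5 = 516.5 MPa

516.5


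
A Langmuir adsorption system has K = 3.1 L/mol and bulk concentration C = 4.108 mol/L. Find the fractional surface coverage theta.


Langmuir isotherm: theta = K*C / (1 + K*C)
K*C = 3.1 * 4.108 = 12.7348
theta = 12.7348 / (1 + 12.7348) = 12.7348 / 13.7348
theta = 0.9272

0.9272


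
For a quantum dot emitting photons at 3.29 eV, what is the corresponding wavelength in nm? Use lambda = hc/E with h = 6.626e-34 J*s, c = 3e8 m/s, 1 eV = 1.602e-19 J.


Convert energy: E = 3.29 eV = 3.29 * 1.602e-19 = 5.27058e-19 J
lambda = h*c / E = 6.626e-34 * 3e8 / 5.27058e-19
lambda = 3.7715e-07 m = 377.2 nm

377.2


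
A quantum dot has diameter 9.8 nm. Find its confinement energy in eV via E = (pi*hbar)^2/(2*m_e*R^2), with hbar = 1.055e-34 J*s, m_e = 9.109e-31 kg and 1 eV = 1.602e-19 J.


Radius R = 9.8/2 = 4.9 nm = 4.9e-09 m
E = (pi * 1.055e-34)^2 / (2 * 9.109e-31 * (4.9e-09)^2)
E(J) = 2.51138e-21
E = E(J) / 1.602e-19 = 0.0157 eV

0.0157


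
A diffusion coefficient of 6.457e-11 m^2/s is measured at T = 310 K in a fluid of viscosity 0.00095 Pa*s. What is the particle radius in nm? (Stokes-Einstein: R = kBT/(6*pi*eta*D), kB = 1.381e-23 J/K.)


Stokes-Einstein: R = kB*T / (6*pi*eta*D)
R = 1.381e-23 * 310 / (6 * pi * 0.00095 * 6.457e-11)
R = 3.70254e-09 m = 3.7 nm

3.7


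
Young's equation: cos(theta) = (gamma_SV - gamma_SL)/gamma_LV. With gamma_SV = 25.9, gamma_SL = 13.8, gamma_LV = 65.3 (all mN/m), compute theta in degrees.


cos(theta) = (gamma_SV - gamma_SL) / gamma_LV
cos(theta) = (25.9 - 13.8) / 65.3
cos(theta) = 0.185299
theta = arccos(0.185299) = 79.32 degrees

79.32


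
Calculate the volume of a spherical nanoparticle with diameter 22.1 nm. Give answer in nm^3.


Radius r = 22.1/2 = 11.05 nm
Volume V = (4/3) * pi * r^3
V = (4/3) * pi * (11.05)^3
V = 5651.65 nm^3

5651.65


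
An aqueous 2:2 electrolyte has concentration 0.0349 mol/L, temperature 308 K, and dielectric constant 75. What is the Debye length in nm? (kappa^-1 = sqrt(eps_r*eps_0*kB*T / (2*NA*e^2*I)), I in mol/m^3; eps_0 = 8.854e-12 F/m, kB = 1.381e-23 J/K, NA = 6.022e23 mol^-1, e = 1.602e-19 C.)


Ionic strength I = 0.0349 * 2^2 * 1000 = 139.6 mol/m^3
kappa^-1 = sqrt(75 * 8.854e-12 * 1.381e-23 * 308 / (2 * 6.022e23 * (1.602e-19)^2 * 139.6))
kappa^-1 = 0.809 nm

0.809


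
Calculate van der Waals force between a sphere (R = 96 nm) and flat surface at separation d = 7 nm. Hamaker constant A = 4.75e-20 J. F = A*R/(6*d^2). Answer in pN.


Convert to SI: R = 96 nm = 9.6e-08 m, d = 7 nm = 7e-09 m
F = A * R / (6 * d^2)
F = 4.75e-20 * 9.6e-08 / (6 * (7e-09)^2)
F = 1.55102e-11 N = 15.51 pN

15.51


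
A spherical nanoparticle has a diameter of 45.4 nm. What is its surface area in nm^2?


Radius r = 45.4/2 = 22.7 nm
Surface area SA = 4 * pi * r^2
SA = 4 * pi * (22.7)^2
SA = 6475.33 nm^2

6475.33


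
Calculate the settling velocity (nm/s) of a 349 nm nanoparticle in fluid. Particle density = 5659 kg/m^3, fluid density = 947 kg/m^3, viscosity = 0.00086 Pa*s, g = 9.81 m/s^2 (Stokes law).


Radius R = 349/2 nm = 1.745e-07 m
Density difference = 5659 - 947 = 4712 kg/m^3
v = 2 * R^2 * (rho_p - rho_f) * g / (9 * eta)
v = 2 * (1.745e-07)^2 * 4712 * 9.81 / (9 * 0.00086)
v = 3.63709e-07 m/s = 363.7091 nm/s

363.7091


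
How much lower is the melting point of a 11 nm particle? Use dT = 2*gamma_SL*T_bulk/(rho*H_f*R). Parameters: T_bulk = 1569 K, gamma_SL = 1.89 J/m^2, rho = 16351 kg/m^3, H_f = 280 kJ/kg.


Radius R = 11/2 = 5.5 nm = 5.5e-09 m
Convert H_f = 280 kJ/kg = 280000 J/kg
dT = 2 * gamma_SL * T_bulk / (rho * H_f * R)
dT = 2 * 1.89 * 1569 / (16351 * 280000 * 5.5e-09)
dT = 235.5 K

235.5


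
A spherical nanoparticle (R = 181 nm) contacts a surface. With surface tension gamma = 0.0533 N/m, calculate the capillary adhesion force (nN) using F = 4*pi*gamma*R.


Convert radius: R = 181 nm = 1.81e-07 m
F = 4 * pi * gamma * R
F = 4 * pi * 0.0533 * 1.81e-07
F = 1.21232e-07 N = 121.2315 nN

121.2315


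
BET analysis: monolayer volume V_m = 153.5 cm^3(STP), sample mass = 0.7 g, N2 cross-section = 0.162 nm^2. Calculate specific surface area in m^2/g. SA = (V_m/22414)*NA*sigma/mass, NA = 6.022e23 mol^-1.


Number of moles in monolayer = V_m / 22414 = 153.5 / 22414 = 0.0068484
Number of molecules = moles * NA = 0.0068484 * 6.022e23
SA = molecules * sigma / mass
SA = (153.5 / 22414) * 6.022e23 * 0.162e-18 / 0.7
SA = 954.4 m^2/g

954.4


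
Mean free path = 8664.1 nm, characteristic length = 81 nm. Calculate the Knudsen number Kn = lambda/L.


Knudsen number Kn = lambda / L
Kn = 8664.1 / 81
Kn = 106.9642

106.9642


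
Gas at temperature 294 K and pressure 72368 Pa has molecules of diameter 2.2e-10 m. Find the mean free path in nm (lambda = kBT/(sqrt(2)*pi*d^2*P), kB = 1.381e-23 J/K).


Mean free path: lambda = kB*T / (sqrt(2) * pi * d^2 * P)
lambda = 1.381e-23 * 294 / (sqrt(2) * pi * (2.2e-10)^2 * 72368)
lambda = 2.60906e-07 m
lambda = 260.91 nm

260.91


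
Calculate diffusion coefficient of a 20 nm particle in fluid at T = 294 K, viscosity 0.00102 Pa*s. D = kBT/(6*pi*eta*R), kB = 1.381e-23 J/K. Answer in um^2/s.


Radius R = 20/2 = 10 nm = 1e-08 m
D = kB*T / (6*pi*eta*R)
D = 1.381e-23 * 294 / (6 * pi * 0.00102 * 1e-08)
D = 2.11174e-11 m^2/s = 21.117 um^2/s

21.117


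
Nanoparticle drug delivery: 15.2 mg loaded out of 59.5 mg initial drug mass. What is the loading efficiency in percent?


Drug loading efficiency = (drug loaded / drug initial) * 100
DLE = 15.2 / 59.5 * 100
DLE = 0.2555 * 100
DLE = 25.55%

25.55


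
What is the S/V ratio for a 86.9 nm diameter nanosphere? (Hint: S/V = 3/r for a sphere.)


Radius r = 86.9/2 = 43.45 nm
S/V = 3 / r = 3 / 43.45
S/V = 0.069 nm^-1

0.069


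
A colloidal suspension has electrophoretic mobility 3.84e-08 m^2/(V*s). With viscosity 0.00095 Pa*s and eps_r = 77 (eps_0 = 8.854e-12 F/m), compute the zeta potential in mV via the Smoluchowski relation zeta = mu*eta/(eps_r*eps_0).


Smoluchowski equation: zeta = mu * eta / (eps_r * eps_0)
zeta = 3.84e-08 * 0.00095 / (77 * 8.854e-12)
zeta = 0.053509 V = 53.51 mV

53.51


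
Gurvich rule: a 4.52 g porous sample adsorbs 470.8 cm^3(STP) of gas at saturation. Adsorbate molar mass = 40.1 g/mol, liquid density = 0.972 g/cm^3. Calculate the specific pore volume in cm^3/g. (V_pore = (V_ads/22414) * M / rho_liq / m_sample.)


Moles adsorbed n = V_ads / 22414 = 470.8 / 22414 = 2.100473e-02 mol
Liquid volume V_liq = n * M / rho_liq = 2.100473e-02 * 40.1 / 0.972 = 0.86655 cm^3
Specific pore volume V_pore = V_liq / m_sample = 0.86655 / 4.52
V_pore = 0.1917 cm^3/g

0.1917


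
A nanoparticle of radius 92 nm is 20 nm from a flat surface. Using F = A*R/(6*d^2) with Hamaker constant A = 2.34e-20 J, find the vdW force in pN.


Convert to SI: R = 92 nm = 9.2e-08 m, d = 20 nm = 2e-08 m
F = A * R / (6 * d^2)
F = 2.34e-20 * 9.2e-08 / (6 * (2e-08)^2)
F = 8.97e-13 N = 0.897 pN

0.897


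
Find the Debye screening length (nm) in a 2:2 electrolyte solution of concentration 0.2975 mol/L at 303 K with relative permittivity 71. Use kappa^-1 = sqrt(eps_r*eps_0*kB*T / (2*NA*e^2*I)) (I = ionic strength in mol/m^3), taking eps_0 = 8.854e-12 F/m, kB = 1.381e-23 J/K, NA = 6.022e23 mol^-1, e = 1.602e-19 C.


Ionic strength I = 0.2975 * 2^2 * 1000 = 1190 mol/m^3
kappa^-1 = sqrt(71 * 8.854e-12 * 1.381e-23 * 303 / (2 * 6.022e23 * (1.602e-19)^2 * 1190))
kappa^-1 = 0.267 nm

0.267


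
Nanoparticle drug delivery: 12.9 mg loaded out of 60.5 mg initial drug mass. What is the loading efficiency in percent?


Drug loading efficiency = (drug loaded / drug initial) * 100
DLE = 12.9 / 60.5 * 100
DLE = 0.2132 * 100
DLE = 21.32%

21.32


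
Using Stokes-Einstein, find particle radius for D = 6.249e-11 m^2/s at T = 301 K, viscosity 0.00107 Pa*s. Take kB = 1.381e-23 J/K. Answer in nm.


Stokes-Einstein: R = kB*T / (6*pi*eta*D)
R = 1.381e-23 * 301 / (6 * pi * 0.00107 * 6.249e-11)
R = 3.29811e-09 m = 3.3 nm

3.3


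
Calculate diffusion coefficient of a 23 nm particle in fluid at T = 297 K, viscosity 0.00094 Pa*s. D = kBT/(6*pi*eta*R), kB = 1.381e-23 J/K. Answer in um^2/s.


Radius R = 23/2 = 11.5 nm = 1.15e-08 m
D = kB*T / (6*pi*eta*R)
D = 1.381e-23 * 297 / (6 * pi * 0.00094 * 1.15e-08)
D = 2.01291e-11 m^2/s = 20.129 um^2/s

20.129


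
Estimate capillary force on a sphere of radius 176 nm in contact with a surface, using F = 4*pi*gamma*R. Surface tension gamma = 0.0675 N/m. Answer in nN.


Convert radius: R = 176 nm = 1.76e-07 m
F = 4 * pi * gamma * R
F = 4 * pi * 0.0675 * 1.76e-07
F = 1.49288e-07 N = 149.2885 nN

149.2885


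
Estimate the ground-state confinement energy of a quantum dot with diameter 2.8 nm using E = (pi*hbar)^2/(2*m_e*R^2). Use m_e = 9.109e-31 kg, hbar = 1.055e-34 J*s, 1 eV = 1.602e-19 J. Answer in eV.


Radius R = 2.8/2 = 1.4 nm = 1.4e-09 m
E = (pi * 1.055e-34)^2 / (2 * 9.109e-31 * (1.4e-09)^2)
E(J) = 3.07644e-20
E = E(J) / 1.602e-19 = 0.192 eV

0.192


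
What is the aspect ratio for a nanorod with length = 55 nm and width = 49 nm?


Aspect ratio AR = length / diameter
AR = 55 / 49
AR = 1.12

1.12


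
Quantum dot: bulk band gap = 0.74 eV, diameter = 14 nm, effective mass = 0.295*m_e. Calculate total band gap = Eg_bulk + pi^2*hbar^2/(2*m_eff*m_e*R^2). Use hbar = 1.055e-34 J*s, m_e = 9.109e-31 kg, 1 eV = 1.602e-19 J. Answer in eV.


Radius R = 14/2 nm = 7e-09 m
Confinement energy dE = pi^2 * hbar^2 / (2 * m_eff * m_e * R^2)
dE = pi^2 * (1.055e-34)^2 / (2 * 0.295 * 9.109e-31 * (7e-09)^2) J, divided by 1.602e-19 J/eV
dE = 0.026 eV
Total band gap = E_g(bulk) + dE = 0.74 + 0.026 = 0.766 eV

0.766


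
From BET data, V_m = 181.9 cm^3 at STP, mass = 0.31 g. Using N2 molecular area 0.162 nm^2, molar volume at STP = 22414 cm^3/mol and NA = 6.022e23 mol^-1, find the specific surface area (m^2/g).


Number of moles in monolayer = V_m / 22414 = 181.9 / 22414 = 0.00811546
Number of molecules = moles * NA = 0.00811546 * 6.022e23
SA = molecules * sigma / mass
SA = (181.9 / 22414) * 6.022e23 * 0.162e-18 / 0.31
SA = 2553.9 m^2/g

2553.9


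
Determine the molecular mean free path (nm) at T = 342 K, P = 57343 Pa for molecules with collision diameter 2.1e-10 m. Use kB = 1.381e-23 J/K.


Mean free path: lambda = kB*T / (sqrt(2) * pi * d^2 * P)
lambda = 1.381e-23 * 342 / (sqrt(2) * pi * (2.1e-10)^2 * 57343)
lambda = 4.20374e-07 m
lambda = 420.37 nm

420.37


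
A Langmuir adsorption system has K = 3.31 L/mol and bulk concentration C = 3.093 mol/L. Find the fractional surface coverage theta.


Langmuir isotherm: theta = K*C / (1 + K*C)
K*C = 3.31 * 3.093 = 10.23783
theta = 10.23783 / (1 + 10.23783) = 10.23783 / 11.23783
theta = 0.911

0.911


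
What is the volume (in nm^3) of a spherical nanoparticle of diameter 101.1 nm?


Radius r = 101.1/2 = 50.55 nm
Volume V = (4/3) * pi * r^3
V = (4/3) * pi * (50.55)^3
V = 541068.3 nm^3

541068.3


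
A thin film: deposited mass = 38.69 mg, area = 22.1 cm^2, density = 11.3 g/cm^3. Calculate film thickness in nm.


Convert: m = 38.69 mg = 3.8690e-05 kg, A = 22.1 cm^2 = 2.2100e-03 m^2, rho = 11.3 g/cm^3 = 11300 kg/m^3
t = m / (A * rho)
t = 3.8690e-05 / (2.2100e-03 * 11300)
t = 1.5493e-06 m = 1549.3 nm

1549.3


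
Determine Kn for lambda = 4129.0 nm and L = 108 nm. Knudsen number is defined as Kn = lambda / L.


Knudsen number Kn = lambda / L
Kn = 4129.0 / 108
Kn = 38.2315

38.2315


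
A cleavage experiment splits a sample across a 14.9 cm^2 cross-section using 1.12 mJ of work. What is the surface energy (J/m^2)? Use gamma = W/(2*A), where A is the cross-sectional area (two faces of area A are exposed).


Convert: A = 14.9 cm^2 = 0.00149 m^2, W = 1.12 mJ = 0.00112 J
Cleaving exposes two faces of area A, so total new surface = 2*A and gamma = W / (2*A)
gamma = 0.00112 / (2 * 0.00149)
gamma = 0.376 J/m^2

0.376


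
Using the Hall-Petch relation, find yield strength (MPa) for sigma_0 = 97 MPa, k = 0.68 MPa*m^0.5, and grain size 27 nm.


d = 27 nm = 2.7e-08 m
sqrt(d) = 0.0001643168
Hall-Petch contribution = k / sqrt(d) = 0.68 / 0.0001643168 = 4138.3 MPa
sigma = sigma_0 + k/sqrt(d) = 97 + 4138.3 = 4235.3 MPa

4235.3


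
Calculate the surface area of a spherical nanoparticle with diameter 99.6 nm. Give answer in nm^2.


Radius r = 99.6/2 = 49.8 nm
Surface area SA = 4 * pi * r^2
SA = 4 * pi * (49.8)^2
SA = 31165.1 nm^2

31165.1


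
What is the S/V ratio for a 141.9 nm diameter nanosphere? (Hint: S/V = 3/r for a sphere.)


Radius r = 141.9/2 = 70.95 nm
S/V = 3 / r = 3 / 70.95
S/V = 0.0423 nm^-1

0.0423


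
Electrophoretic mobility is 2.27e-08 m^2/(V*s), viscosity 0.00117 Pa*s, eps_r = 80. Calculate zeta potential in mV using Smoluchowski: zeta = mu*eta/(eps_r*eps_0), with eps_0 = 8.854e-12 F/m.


Smoluchowski equation: zeta = mu * eta / (eps_r * eps_0)
zeta = 2.27e-08 * 0.00117 / (80 * 8.854e-12)
zeta = 0.037496 V = 37.5 mV

37.5


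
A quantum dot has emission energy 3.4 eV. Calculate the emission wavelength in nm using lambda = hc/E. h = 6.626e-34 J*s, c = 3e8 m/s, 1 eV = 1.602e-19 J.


Convert energy: E = 3.4 eV = 3.4 * 1.602e-19 = 5.4468e-19 J
lambda = h*c / E = 6.626e-34 * 3e8 / 5.4468e-19
lambda = 3.64948e-07 m = 364.9 nm

364.9


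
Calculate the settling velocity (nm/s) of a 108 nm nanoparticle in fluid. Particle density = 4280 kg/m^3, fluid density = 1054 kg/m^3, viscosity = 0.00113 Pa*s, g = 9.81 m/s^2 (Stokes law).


Radius R = 108/2 nm = 5.4e-08 m
Density difference = 4280 - 1054 = 3226 kg/m^3
v = 2 * R^2 * (rho_p - rho_f) * g / (9 * eta)
v = 2 * (5.4e-08)^2 * 3226 * 9.81 / (9 * 0.00113)
v = 1.8148e-08 m/s = 18.148 nm/s

18.148


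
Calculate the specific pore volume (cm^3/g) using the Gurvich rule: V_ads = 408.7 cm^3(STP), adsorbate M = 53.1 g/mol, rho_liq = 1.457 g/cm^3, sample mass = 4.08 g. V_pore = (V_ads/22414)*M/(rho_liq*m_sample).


Moles adsorbed n = V_ads / 22414 = 408.7 / 22414 = 1.823414e-02 mol
Liquid volume V_liq = n * M / rho_liq = 1.823414e-02 * 53.1 / 1.457 = 0.66454 cm^3
Specific pore volume V_pore = V_liq / m_sample = 0.66454 / 4.08
V_pore = 0.1629 cm^3/g

0.1629


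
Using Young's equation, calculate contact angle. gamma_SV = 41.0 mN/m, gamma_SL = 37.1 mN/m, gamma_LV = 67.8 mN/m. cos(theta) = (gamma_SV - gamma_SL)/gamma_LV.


cos(theta) = (gamma_SV - gamma_SL) / gamma_LV
cos(theta) = (41.0 - 37.1) / 67.8
cos(theta) = 0.057522
theta = arccos(0.057522) = 86.7 degrees

86.7


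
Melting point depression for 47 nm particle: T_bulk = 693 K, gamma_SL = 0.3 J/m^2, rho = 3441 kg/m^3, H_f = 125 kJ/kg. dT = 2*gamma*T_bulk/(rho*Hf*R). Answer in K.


Radius R = 47/2 = 23.5 nm = 2.35e-08 m
Convert H_f = 125 kJ/kg = 125000 J/kg
dT = 2 * gamma_SL * T_bulk / (rho * H_f * R)
dT = 2 * 0.3 * 693 / (3441 * 125000 * 2.35e-08)
dT = 41.1 K

41.1


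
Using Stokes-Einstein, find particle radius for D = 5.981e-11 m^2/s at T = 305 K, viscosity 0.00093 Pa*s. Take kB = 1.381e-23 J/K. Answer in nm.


Stokes-Einstein: R = kB*T / (6*pi*eta*D)
R = 1.381e-23 * 305 / (6 * pi * 0.00093 * 5.981e-11)
R = 4.01731e-09 m = 4.02 nm

4.02


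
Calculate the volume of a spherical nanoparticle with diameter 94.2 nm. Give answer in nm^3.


Radius r = 94.2/2 = 47.1 nm
Volume V = (4/3) * pi * r^3
V = (4/3) * pi * (47.1)^3
V = 437674.59 nm^3

437674.59


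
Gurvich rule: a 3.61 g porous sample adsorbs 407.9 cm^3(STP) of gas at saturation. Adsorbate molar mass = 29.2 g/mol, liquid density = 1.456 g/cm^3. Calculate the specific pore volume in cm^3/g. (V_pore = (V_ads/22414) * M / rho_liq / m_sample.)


Moles adsorbed n = V_ads / 22414 = 407.9 / 22414 = 1.819845e-02 mol
Liquid volume V_liq = n * M / rho_liq = 1.819845e-02 * 29.2 / 1.456 = 0.36497 cm^3
Specific pore volume V_pore = V_liq / m_sample = 0.36497 / 3.61
V_pore = 0.1011 cm^3/g

0.1011


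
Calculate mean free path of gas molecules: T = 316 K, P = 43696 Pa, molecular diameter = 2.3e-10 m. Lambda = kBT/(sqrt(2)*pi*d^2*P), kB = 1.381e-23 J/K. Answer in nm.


Mean free path: lambda = kB*T / (sqrt(2) * pi * d^2 * P)
lambda = 1.381e-23 * 316 / (sqrt(2) * pi * (2.3e-10)^2 * 43696)
lambda = 4.24931e-07 m
lambda = 424.93 nm

424.93


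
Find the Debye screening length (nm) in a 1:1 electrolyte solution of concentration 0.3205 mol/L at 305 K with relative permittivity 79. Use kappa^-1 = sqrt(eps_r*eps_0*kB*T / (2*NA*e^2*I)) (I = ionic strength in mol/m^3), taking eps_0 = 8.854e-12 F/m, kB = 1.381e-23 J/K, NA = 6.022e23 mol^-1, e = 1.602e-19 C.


Ionic strength I = 0.3205 * 1^2 * 1000 = 320.5 mol/m^3
kappa^-1 = sqrt(79 * 8.854e-12 * 1.381e-23 * 305 / (2 * 6.022e23 * (1.602e-19)^2 * 320.5))
kappa^-1 = 0.545 nm

0.545


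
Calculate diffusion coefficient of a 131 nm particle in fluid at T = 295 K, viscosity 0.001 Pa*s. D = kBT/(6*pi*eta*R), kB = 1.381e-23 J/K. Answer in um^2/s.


Radius R = 131/2 = 65.5 nm = 6.55e-08 m
D = kB*T / (6*pi*eta*R)
D = 1.381e-23 * 295 / (6 * pi * 0.001 * 6.55e-08)
D = 3.29969e-12 m^2/s = 3.3 um^2/s

3.3


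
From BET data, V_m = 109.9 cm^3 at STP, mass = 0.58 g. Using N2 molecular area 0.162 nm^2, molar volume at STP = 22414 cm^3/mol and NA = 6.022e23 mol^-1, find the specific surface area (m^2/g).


Number of moles in monolayer = V_m / 22414 = 109.9 / 22414 = 0.00490319
Number of molecules = moles * NA = 0.00490319 * 6.022e23
SA = molecules * sigma / mass
SA = (109.9 / 22414) * 6.022e23 * 0.162e-18 / 0.58
SA = 824.7 m^2/g

824.7


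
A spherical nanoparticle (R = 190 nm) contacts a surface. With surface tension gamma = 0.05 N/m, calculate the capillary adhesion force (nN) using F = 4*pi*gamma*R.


Convert radius: R = 190 nm = 1.9e-07 m
F = 4 * pi * gamma * R
F = 4 * pi * 0.05 * 1.9e-07
F = 1.19381e-07 N = 119.3805 nN

119.3805


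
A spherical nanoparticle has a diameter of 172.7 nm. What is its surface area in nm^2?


Radius r = 172.7/2 = 86.35 nm
Surface area SA = 4 * pi * r^2
SA = 4 * pi * (86.35)^2
SA = 93698.91 nm^2

93698.91


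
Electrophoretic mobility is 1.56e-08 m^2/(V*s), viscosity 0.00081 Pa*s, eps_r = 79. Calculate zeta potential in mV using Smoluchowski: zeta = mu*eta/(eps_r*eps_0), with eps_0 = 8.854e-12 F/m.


Smoluchowski equation: zeta = mu * eta / (eps_r * eps_0)
zeta = 1.56e-08 * 0.00081 / (79 * 8.854e-12)
zeta = 0.018065 V = 18.07 mV

18.07


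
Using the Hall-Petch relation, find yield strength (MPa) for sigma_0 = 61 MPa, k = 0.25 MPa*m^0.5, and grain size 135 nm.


d = 135 nm = 1.35e-07 m
sqrt(d) = 0.0003674235
Hall-Petch contribution = k / sqrt(d) = 0.25 / 0.0003674235 = 680.4 MPa
sigma = sigma_0 + k/sqrt(d) = 61 + 680.4 = 741.4 MPa

741.4


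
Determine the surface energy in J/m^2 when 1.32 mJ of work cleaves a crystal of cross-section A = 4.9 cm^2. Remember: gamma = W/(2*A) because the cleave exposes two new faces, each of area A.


Convert: A = 4.9 cm^2 = 0.00049 m^2, W = 1.32 mJ = 0.00132 J
Cleaving exposes two faces of area A, so total new surface = 2*A and gamma = W / (2*A)
gamma = 0.00132 / (2 * 0.00049)
gamma = 1.347 J/m^2

1.347


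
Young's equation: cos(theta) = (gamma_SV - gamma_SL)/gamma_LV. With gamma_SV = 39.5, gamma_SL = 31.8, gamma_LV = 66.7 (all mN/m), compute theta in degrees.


cos(theta) = (gamma_SV - gamma_SL) / gamma_LV
cos(theta) = (39.5 - 31.8) / 66.7
cos(theta) = 0.115442
theta = arccos(0.115442) = 83.37 degrees

83.37


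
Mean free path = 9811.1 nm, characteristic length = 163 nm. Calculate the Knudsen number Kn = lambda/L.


Knudsen number Kn = lambda / L
Kn = 9811.1 / 163
Kn = 60.1908

60.1908


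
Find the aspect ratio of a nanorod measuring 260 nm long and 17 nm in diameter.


Aspect ratio AR = length / diameter
AR = 260 / 17
AR = 15.29

15.29


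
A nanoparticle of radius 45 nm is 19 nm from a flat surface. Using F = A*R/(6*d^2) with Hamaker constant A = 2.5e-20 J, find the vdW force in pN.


Convert to SI: R = 45 nm = 4.5e-08 m, d = 19 nm = 1.9e-08 m
F = A * R / (6 * d^2)
F = 2.5e-20 * 4.5e-08 / (6 * (1.9e-08)^2)
F = 5.19391e-13 N = 0.519 pN

0.519


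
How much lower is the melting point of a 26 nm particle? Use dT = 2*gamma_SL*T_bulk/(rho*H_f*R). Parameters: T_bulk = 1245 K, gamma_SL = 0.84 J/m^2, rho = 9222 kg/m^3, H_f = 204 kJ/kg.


Radius R = 26/2 = 13 nm = 1.3e-08 m
Convert H_f = 204 kJ/kg = 204000 J/kg
dT = 2 * gamma_SL * T_bulk / (rho * H_f * R)
dT = 2 * 0.84 * 1245 / (9222 * 204000 * 1.3e-08)
dT = 85.5 K

85.5


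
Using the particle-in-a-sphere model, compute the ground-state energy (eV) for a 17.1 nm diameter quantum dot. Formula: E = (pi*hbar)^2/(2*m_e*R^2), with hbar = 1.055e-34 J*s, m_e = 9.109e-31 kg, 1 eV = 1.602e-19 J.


Radius R = 17.1/2 = 8.55 nm = 8.55e-09 m
E = (pi * 1.055e-34)^2 / (2 * 9.109e-31 * (8.55e-09)^2)
E(J) = 8.24844e-22
E = E(J) / 1.602e-19 = 0.0051 eV

0.0051


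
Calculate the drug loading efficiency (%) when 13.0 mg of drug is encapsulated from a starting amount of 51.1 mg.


Drug loading efficiency = (drug loaded / drug initial) * 100
DLE = 13.0 / 51.1 * 100
DLE = 0.2544 * 100
DLE = 25.44%

25.44


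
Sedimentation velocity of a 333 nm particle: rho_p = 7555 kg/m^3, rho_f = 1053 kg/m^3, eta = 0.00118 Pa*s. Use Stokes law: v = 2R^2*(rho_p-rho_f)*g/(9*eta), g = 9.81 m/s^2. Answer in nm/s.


Radius R = 333/2 nm = 1.665e-07 m
Density difference = 7555 - 1053 = 6502 kg/m^3
v = 2 * R^2 * (rho_p - rho_f) * g / (9 * eta)
v = 2 * (1.665e-07)^2 * 6502 * 9.81 / (9 * 0.00118)
v = 3.33004e-07 m/s = 333.0044 nm/s

333.0044


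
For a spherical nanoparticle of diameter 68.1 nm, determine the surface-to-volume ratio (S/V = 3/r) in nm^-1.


Radius r = 68.1/2 = 34.05 nm
S/V = 3 / r = 3 / 34.05
S/V = 0.0881 nm^-1

0.0881


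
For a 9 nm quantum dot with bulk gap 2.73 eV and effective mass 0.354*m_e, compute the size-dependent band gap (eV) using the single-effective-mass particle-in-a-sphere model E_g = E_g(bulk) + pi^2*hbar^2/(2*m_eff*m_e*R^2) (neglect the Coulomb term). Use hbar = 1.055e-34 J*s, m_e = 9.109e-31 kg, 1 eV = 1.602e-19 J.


Radius R = 9/2 nm = 4.5e-09 m
Confinement energy dE = pi^2 * hbar^2 / (2 * m_eff * m_e * R^2)
dE = pi^2 * (1.055e-34)^2 / (2 * 0.354 * 9.109e-31 * (4.5e-09)^2) J, divided by 1.602e-19 J/eV
dE = 0.0525 eV
Total band gap = E_g(bulk) + dE = 2.73 + 0.0525 = 2.7825 eV

2.7825


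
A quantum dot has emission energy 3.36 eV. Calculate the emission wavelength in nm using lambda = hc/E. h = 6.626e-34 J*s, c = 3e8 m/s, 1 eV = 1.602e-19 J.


Convert energy: E = 3.36 eV = 3.36 * 1.602e-19 = 5.38272e-19 J
lambda = h*c / E = 6.626e-34 * 3e8 / 5.38272e-19
lambda = 3.69293e-07 m = 369.3 nm

369.3


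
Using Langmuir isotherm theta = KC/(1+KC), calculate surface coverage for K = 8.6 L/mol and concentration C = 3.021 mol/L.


Langmuir isotherm: theta = K*C / (1 + K*C)
K*C = 8.6 * 3.021 = 25.9806
theta = 25.9806 / (1 + 25.9806) = 25.9806 / 26.9806
theta = 0.9629

0.9629


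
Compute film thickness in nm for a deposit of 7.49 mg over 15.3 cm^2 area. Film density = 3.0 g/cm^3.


Convert: m = 7.49 mg = 7.4900e-06 kg, A = 15.3 cm^2 = 1.5300e-03 m^2, rho = 3.0 g/cm^3 = 3000 kg/m^3
t = m / (A * rho)
t = 7.4900e-06 / (1.5300e-03 * 3000)
t = 1.6318e-06 m = 1631.8 nm

1631.8


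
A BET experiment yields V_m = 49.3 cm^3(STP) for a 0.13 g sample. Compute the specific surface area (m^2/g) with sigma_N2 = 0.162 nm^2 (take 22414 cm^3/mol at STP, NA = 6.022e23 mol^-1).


Number of moles in monolayer = V_m / 22414 = 49.3 / 22414 = 0.00219952
Number of molecules = moles * NA = 0.00219952 * 6.022e23
SA = molecules * sigma / mass
SA = (49.3 / 22414) * 6.022e23 * 0.162e-18 / 0.13
SA = 1650.6 m^2/g

1650.6


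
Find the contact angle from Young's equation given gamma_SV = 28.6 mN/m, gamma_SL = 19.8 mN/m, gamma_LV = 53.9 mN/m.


cos(theta) = (gamma_SV - gamma_SL) / gamma_LV
cos(theta) = (28.6 - 19.8) / 53.9
cos(theta) = 0.163265
theta = arccos(0.163265) = 80.6 degrees

80.6


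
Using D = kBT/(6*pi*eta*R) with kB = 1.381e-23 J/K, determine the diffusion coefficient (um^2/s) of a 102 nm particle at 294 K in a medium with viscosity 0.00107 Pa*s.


Radius R = 102/2 = 51 nm = 5.1e-08 m
D = kB*T / (6*pi*eta*R)
D = 1.381e-23 * 294 / (6 * pi * 0.00107 * 5.1e-08)
D = 3.94717e-12 m^2/s = 3.947 um^2/s

3.947


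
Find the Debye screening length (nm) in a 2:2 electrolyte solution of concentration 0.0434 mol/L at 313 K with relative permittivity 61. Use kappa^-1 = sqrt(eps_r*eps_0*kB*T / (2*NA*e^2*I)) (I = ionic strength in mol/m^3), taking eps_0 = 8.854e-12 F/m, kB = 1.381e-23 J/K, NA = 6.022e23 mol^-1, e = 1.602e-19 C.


Ionic strength I = 0.0434 * 2^2 * 1000 = 173.6 mol/m^3
kappa^-1 = sqrt(61 * 8.854e-12 * 1.381e-23 * 313 / (2 * 6.022e23 * (1.602e-19)^2 * 173.6))
kappa^-1 = 0.66 nm

0.66


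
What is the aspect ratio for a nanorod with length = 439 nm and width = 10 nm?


Aspect ratio AR = length / diameter
AR = 439 / 10
AR = 43.9

43.9


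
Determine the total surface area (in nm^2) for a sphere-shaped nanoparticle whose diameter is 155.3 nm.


Radius r = 155.3/2 = 77.65 nm
Surface area SA = 4 * pi * r^2
SA = 4 * pi * (77.65)^2
SA = 75769.21 nm^2

75769.21


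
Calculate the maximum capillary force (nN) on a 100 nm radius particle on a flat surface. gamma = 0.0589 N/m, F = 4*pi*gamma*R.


Convert radius: R = 100 nm = 1e-07 m
F = 4 * pi * gamma * R
F = 4 * pi * 0.0589 * 1e-07
F = 7.40159e-08 N = 74.0159 nN

74.0159


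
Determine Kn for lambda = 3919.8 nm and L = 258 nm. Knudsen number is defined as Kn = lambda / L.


Knudsen number Kn = lambda / L
Kn = 3919.8 / 258
Kn = 15.193

15.193


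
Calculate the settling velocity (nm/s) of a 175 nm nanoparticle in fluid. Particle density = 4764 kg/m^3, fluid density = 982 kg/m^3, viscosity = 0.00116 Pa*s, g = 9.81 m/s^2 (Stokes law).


Radius R = 175/2 nm = 8.75e-08 m
Density difference = 4764 - 982 = 3782 kg/m^3
v = 2 * R^2 * (rho_p - rho_f) * g / (9 * eta)
v = 2 * (8.75e-08)^2 * 3782 * 9.81 / (9 * 0.00116)
v = 5.44172e-08 m/s = 54.4172 nm/s

54.4172


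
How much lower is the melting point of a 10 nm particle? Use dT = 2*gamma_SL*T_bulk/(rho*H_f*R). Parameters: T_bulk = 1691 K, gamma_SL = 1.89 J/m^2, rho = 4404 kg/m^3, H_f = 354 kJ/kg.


Radius R = 10/2 = 5 nm = 5e-09 m
Convert H_f = 354 kJ/kg = 354000 J/kg
dT = 2 * gamma_SL * T_bulk / (rho * H_f * R)
dT = 2 * 1.89 * 1691 / (4404 * 354000 * 5e-09)
dT = 820.0 K

820.0


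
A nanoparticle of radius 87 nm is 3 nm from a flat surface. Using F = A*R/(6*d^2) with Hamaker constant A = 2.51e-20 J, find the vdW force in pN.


Convert to SI: R = 87 nm = 8.7e-08 m, d = 3 nm = 3e-09 m
F = A * R / (6 * d^2)
F = 2.51e-20 * 8.7e-08 / (6 * (3e-09)^2)
F = 4.04389e-11 N = 40.439 pN

40.439


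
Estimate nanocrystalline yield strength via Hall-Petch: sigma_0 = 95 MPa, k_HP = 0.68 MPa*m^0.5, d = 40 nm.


d = 40 nm = 4e-08 m
sqrt(d) = 0.0002
Hall-Petch contribution = k / sqrt(d) = 0.68 / 0.0002 = 3400.0 MPa
sigma = sigma_0 + k/sqrt(d) = 95 + 3400.0 = 3495.0 MPa

3495.0


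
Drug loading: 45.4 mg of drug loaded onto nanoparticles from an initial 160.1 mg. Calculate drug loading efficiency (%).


Drug loading efficiency = (drug loaded / drug initial) * 100
DLE = 45.4 / 160.1 * 100
DLE = 0.2836 * 100
DLE = 28.36%

28.36


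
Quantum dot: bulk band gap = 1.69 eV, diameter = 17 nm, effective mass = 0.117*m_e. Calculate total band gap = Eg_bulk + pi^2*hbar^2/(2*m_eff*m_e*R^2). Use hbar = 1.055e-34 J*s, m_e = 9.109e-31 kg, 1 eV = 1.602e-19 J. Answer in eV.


Radius R = 17/2 nm = 8.5e-09 m
Confinement energy dE = pi^2 * hbar^2 / (2 * m_eff * m_e * R^2)
dE = pi^2 * (1.055e-34)^2 / (2 * 0.117 * 9.109e-31 * (8.5e-09)^2) J, divided by 1.602e-19 J/eV
dE = 0.0445 eV
Total band gap = E_g(bulk) + dE = 1.69 + 0.0445 = 1.7345 eV

1.7345


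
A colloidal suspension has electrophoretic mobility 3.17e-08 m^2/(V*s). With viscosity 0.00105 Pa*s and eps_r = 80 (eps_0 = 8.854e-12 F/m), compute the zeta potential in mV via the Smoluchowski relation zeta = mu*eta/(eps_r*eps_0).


Smoluchowski equation: zeta = mu * eta / (eps_r * eps_0)
zeta = 3.17e-08 * 0.00105 / (80 * 8.854e-12)
zeta = 0.046991 V = 46.99 mV

46.99


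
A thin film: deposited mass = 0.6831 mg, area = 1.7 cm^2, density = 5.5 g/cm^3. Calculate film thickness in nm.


Convert: m = 0.6831 mg = 6.8310e-07 kg, A = 1.7 cm^2 = 1.7000e-04 m^2, rho = 5.5 g/cm^3 = 5500 kg/m^3
t = m / (A * rho)
t = 6.8310e-07 / (1.7000e-04 * 5500)
t = 7.3059e-07 m = 730.6 nm

730.6


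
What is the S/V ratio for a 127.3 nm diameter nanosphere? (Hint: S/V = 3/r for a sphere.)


Radius r = 127.3/2 = 63.65 nm
S/V = 3 / r = 3 / 63.65
S/V = 0.0471 nm^-1

0.0471


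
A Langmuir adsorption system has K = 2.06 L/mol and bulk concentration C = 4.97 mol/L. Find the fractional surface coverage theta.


Langmuir isotherm: theta = K*C / (1 + K*C)
K*C = 2.06 * 4.97 = 10.2382
theta = 10.2382 / (1 + 10.2382) = 10.2382 / 11.2382
theta = 0.911

0.911


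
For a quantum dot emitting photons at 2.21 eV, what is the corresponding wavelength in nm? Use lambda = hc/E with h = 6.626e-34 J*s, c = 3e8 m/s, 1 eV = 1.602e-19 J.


Convert energy: E = 2.21 eV = 2.21 * 1.602e-19 = 3.54042e-19 J
lambda = h*c / E = 6.626e-34 * 3e8 / 3.54042e-19
lambda = 5.61459e-07 m = 561.5 nm

561.5


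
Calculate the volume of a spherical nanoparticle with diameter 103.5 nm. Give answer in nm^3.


Radius r = 103.5/2 = 51.75 nm
Volume V = (4/3) * pi * r^3
V = (4/3) * pi * (51.75)^3
V = 580523.32 nm^3

580523.32


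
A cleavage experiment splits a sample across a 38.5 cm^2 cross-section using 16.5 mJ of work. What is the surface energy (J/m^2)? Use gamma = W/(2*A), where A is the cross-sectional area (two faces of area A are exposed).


Convert: A = 38.5 cm^2 = 0.00385 m^2, W = 16.5 mJ = 0.0165 J
Cleaving exposes two faces of area A, so total new surface = 2*A and gamma = W / (2*A)
gamma = 0.0165 / (2 * 0.00385)
gamma = 2.143 J/m^2

2.143


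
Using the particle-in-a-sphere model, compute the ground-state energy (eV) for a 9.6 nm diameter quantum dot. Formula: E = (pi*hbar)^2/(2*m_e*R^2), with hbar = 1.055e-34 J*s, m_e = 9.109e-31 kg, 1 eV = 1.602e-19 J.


Radius R = 9.6/2 = 4.8 nm = 4.8e-09 m
E = (pi * 1.055e-34)^2 / (2 * 9.109e-31 * (4.8e-09)^2)
E(J) = 2.61711e-21
E = E(J) / 1.602e-19 = 0.0163 eV

0.0163


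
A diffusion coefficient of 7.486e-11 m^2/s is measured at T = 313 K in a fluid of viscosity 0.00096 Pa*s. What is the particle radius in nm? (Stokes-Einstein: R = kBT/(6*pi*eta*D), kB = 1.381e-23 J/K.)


Stokes-Einstein: R = kB*T / (6*pi*eta*D)
R = 1.381e-23 * 313 / (6 * pi * 0.00096 * 7.486e-11)
R = 3.19092e-09 m = 3.19 nm

3.19


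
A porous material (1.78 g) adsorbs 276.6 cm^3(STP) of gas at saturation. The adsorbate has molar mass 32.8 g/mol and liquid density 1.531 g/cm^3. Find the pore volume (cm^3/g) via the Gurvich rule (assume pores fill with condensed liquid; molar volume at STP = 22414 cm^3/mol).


Moles adsorbed n = V_ads / 22414 = 276.6 / 22414 = 1.234050e-02 mol
Liquid volume V_liq = n * M / rho_liq = 1.234050e-02 * 32.8 / 1.531 = 0.26438 cm^3
Specific pore volume V_pore = V_liq / m_sample = 0.26438 / 1.78
V_pore = 0.1485 cm^3/g

0.1485


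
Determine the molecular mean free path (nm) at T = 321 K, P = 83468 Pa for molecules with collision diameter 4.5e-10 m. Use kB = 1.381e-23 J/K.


Mean free path: lambda = kB*T / (sqrt(2) * pi * d^2 * P)
lambda = 1.381e-23 * 321 / (sqrt(2) * pi * (4.5e-10)^2 * 83468)
lambda = 5.90322e-08 m
lambda = 59.03 nm

59.03


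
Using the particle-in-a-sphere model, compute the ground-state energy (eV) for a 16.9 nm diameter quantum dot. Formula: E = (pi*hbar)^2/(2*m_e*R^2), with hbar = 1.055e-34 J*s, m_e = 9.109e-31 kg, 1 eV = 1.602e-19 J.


Radius R = 16.9/2 = 8.45 nm = 8.45e-09 m
E = (pi * 1.055e-34)^2 / (2 * 9.109e-31 * (8.45e-09)^2)
E(J) = 8.44482e-22
E = E(J) / 1.602e-19 = 0.0053 eV

0.0053


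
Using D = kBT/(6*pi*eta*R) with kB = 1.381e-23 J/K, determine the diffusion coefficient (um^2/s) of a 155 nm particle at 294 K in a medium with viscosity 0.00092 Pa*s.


Radius R = 155/2 = 77.5 nm = 7.75e-08 m
D = kB*T / (6*pi*eta*R)
D = 1.381e-23 * 294 / (6 * pi * 0.00092 * 7.75e-08)
D = 3.021e-12 m^2/s = 3.021 um^2/s

3.021


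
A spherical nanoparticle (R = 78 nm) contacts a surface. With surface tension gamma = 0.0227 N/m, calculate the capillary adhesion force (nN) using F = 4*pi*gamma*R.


Convert radius: R = 78 nm = 7.8e-08 m
F = 4 * pi * gamma * R
F = 4 * pi * 0.0227 * 7.8e-08
F = 2.225e-08 N = 22.25 nN

22.25


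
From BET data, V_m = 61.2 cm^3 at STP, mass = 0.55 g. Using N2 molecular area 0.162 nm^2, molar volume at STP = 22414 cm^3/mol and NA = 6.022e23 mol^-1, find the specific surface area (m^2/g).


Number of moles in monolayer = V_m / 22414 = 61.2 / 22414 = 0.00273044
Number of molecules = moles * NA = 0.00273044 * 6.022e23
SA = molecules * sigma / mass
SA = (61.2 / 22414) * 6.022e23 * 0.162e-18 / 0.55
SA = 484.3 m^2/g

484.3


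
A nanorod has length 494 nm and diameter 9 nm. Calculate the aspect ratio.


Aspect ratio AR = length / diameter
AR = 494 / 9
AR = 54.89

54.89


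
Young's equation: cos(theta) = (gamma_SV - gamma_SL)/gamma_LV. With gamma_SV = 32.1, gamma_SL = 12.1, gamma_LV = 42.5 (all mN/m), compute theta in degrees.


cos(theta) = (gamma_SV - gamma_SL) / gamma_LV
cos(theta) = (32.1 - 12.1) / 42.5
cos(theta) = 0.470588
theta = arccos(0.470588) = 61.93 degrees

61.93


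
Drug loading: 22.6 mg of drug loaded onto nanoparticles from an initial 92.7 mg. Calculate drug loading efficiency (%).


Drug loading efficiency = (drug loaded / drug initial) * 100
DLE = 22.6 / 92.7 * 100
DLE = 0.2438 * 100
DLE = 24.38%

24.38


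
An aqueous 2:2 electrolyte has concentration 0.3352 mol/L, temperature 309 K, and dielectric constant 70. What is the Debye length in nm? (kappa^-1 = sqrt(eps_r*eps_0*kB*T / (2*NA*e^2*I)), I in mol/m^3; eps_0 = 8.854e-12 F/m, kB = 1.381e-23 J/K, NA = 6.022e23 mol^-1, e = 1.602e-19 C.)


Ionic strength I = 0.3352 * 2^2 * 1000 = 1340.8 mol/m^3
kappa^-1 = sqrt(70 * 8.854e-12 * 1.381e-23 * 309 / (2 * 6.022e23 * (1.602e-19)^2 * 1340.8))
kappa^-1 = 0.253 nm

0.253


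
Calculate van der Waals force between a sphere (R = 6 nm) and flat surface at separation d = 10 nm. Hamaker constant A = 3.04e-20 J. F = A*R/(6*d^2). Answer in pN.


Convert to SI: R = 6 nm = 6e-09 m, d = 10 nm = 1e-08 m
F = A * R / (6 * d^2)
F = 3.04e-20 * 6e-09 / (6 * (1e-08)^2)
F = 3.04e-13 N = 0.304 pN

0.304


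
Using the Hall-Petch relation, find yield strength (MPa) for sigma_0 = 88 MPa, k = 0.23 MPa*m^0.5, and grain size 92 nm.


d = 92 nm = 9.2e-08 m
sqrt(d) = 0.000303315
Hall-Petch contribution = k / sqrt(d) = 0.23 / 0.000303315 = 758.3 MPa
sigma = sigma_0 + k/sqrt(d) = 88 + 758.3 = 846.3 MPa

846.3


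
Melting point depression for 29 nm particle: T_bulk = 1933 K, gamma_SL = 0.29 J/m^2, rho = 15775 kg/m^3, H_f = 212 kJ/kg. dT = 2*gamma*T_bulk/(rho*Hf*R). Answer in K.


Radius R = 29/2 = 14.5 nm = 1.45e-08 m
Convert H_f = 212 kJ/kg = 212000 J/kg
dT = 2 * gamma_SL * T_bulk / (rho * H_f * R)
dT = 2 * 0.29 * 1933 / (15775 * 212000 * 1.45e-08)
dT = 23.1 K

23.1


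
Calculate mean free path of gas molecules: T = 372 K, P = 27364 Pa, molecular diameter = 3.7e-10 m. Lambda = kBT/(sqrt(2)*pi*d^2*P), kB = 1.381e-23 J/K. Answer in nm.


Mean free path: lambda = kB*T / (sqrt(2) * pi * d^2 * P)
lambda = 1.381e-23 * 372 / (sqrt(2) * pi * (3.7e-10)^2 * 27364)
lambda = 3.08666e-07 m
lambda = 308.67 nm

308.67


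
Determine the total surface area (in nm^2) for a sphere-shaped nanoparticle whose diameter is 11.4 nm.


Radius r = 11.4/2 = 5.7 nm
Surface area SA = 4 * pi * r^2
SA = 4 * pi * (5.7)^2
SA = 408.28 nm^2

408.28


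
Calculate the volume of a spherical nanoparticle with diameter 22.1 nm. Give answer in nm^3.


Radius r = 22.1/2 = 11.05 nm
Volume V = (4/3) * pi * r^3
V = (4/3) * pi * (11.05)^3
V = 5651.65 nm^3

5651.65


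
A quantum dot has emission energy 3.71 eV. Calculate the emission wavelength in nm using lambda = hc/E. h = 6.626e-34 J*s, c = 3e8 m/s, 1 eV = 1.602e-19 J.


Convert energy: E = 3.71 eV = 3.71 * 1.602e-19 = 5.94342e-19 J
lambda = h*c / E = 6.626e-34 * 3e8 / 5.94342e-19
lambda = 3.34454e-07 m = 334.5 nm

334.5


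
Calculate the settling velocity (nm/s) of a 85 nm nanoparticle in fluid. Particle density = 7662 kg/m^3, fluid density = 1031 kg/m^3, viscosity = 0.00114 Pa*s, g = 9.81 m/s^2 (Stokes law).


Radius R = 85/2 nm = 4.25e-08 m
Density difference = 7662 - 1031 = 6631 kg/m^3
v = 2 * R^2 * (rho_p - rho_f) * g / (9 * eta)
v = 2 * (4.25e-08)^2 * 6631 * 9.81 / (9 * 0.00114)
v = 2.29039e-08 m/s = 22.9039 nm/s

22.9039


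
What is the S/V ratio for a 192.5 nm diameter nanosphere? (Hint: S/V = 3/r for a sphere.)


Radius r = 192.5/2 = 96.25 nm
S/V = 3 / r = 3 / 96.25
S/V = 0.0312 nm^-1

0.0312


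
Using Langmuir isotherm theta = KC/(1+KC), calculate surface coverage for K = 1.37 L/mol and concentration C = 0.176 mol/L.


Langmuir isotherm: theta = K*C / (1 + K*C)
K*C = 1.37 * 0.176 = 0.24112
theta = 0.24112 / (1 + 0.24112) = 0.24112 / 1.24112
theta = 0.1943

0.1943


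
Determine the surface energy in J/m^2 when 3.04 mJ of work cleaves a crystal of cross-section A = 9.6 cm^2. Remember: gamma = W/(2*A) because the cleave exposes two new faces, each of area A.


Convert: A = 9.6 cm^2 = 0.00096 m^2, W = 3.04 mJ = 0.00304 J
Cleaving exposes two faces of area A, so total new surface = 2*A and gamma = W / (2*A)
gamma = 0.00304 / (2 * 0.00096)
gamma = 1.583 J/m^2

1.583


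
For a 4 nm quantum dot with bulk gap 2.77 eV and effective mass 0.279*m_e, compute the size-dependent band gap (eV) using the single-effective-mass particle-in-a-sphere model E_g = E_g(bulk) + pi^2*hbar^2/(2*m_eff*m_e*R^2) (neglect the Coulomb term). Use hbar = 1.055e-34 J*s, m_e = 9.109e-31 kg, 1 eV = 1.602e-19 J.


Radius R = 4/2 nm = 2e-09 m
Confinement energy dE = pi^2 * hbar^2 / (2 * m_eff * m_e * R^2)
dE = pi^2 * (1.055e-34)^2 / (2 * 0.279 * 9.109e-31 * (2e-09)^2) J, divided by 1.602e-19 J/eV
dE = 0.3373 eV
Total band gap = E_g(bulk) + dE = 2.77 + 0.3373 = 3.1073 eV

3.1073


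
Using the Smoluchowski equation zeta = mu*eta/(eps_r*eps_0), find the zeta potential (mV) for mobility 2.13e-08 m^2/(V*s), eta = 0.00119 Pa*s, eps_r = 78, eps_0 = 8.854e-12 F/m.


Smoluchowski equation: zeta = mu * eta / (eps_r * eps_0)
zeta = 2.13e-08 * 0.00119 / (78 * 8.854e-12)
zeta = 0.036702 V = 36.7 mV

36.7


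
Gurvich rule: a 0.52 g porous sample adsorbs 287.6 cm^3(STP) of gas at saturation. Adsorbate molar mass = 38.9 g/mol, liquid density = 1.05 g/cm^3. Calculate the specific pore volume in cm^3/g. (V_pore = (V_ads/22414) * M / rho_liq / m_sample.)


Moles adsorbed n = V_ads / 22414 = 287.6 / 22414 = 1.283127e-02 mol
Liquid volume V_liq = n * M / rho_liq = 1.283127e-02 * 38.9 / 1.05 = 0.47537 cm^3
Specific pore volume V_pore = V_liq / m_sample = 0.47537 / 0.52
V_pore = 0.9142 cm^3/g

0.9142


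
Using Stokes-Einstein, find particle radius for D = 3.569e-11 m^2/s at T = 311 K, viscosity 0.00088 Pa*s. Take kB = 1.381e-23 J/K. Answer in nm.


Stokes-Einstein: R = kB*T / (6*pi*eta*D)
R = 1.381e-23 * 311 / (6 * pi * 0.00088 * 3.569e-11)
R = 7.25477e-09 m = 7.25 nm

7.25


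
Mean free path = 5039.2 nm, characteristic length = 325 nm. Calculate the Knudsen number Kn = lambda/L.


Knudsen number Kn = lambda / L
Kn = 5039.2 / 325
Kn = 15.5052

15.5052


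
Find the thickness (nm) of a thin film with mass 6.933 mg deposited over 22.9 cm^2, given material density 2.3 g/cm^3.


Convert: m = 6.933 mg = 6.9330e-06 kg, A = 22.9 cm^2 = 2.2900e-03 m^2, rho = 2.3 g/cm^3 = 2300 kg/m^3
t = m / (A * rho)
t = 6.9330e-06 / (2.2900e-03 * 2300)
t = 1.3163e-06 m = 1316.3 nm

1316.3
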